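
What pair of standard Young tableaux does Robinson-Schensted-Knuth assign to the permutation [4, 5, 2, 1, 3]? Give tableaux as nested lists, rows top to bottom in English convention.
Insert each entry of the permutation into P by Schensted row insertion, recording in Q the position of each new cell.

After inserting 4: P = [[4]].
After inserting 5: P = [[4, 5]].
After inserting 2: P = [[2, 5], [4]].
After inserting 1: P = [[1, 5], [2], [4]].
After inserting 3: P = [[1, 3], [2, 5], [4]].

So P = [[1, 3], [2, 5], [4]], Q = [[1, 2], [3, 5], [4]].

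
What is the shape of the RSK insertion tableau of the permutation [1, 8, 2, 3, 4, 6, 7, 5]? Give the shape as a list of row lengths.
[6, 1, 1]

Row-insert each entry into an empty tableau.

After inserting 1: P = [[1]].
After inserting 8: P = [[1, 8]].
After inserting 2: P = [[1, 2], [8]].
After inserting 3: P = [[1, 2, 3], [8]].
After inserting 4: P = [[1, 2, 3, 4], [8]].
After inserting 6: P = [[1, 2, 3, 4, 6], [8]].
After inserting 7: P = [[1, 2, 3, 4, 6, 7], [8]].
After inserting 5: P = [[1, 2, 3, 4, 5, 7], [6], [8]].

The final insertion tableau P = [[1, 2, 3, 4, 5, 7], [6], [8]] has shape [6, 1, 1].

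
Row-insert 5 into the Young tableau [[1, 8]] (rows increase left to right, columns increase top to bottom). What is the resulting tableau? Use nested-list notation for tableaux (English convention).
In row 1, 5 replaces 8 (the leftmost entry greater than 5); 8 is bumped to row 2. 8 starts a new row 2. The new tableau is [[1, 5], [8]].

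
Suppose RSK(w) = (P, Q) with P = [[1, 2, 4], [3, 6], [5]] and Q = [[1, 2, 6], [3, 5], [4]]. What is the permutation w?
Reverse the RSK construction: for i from n down to 1, find the cell of Q containing i, remove the entry at that cell from P, and reverse-bump it up through P; the value ejected from row 1 is w(i).

Step i=6: Q has 6 at row 1, column 3; remove that cell from P, ejecting 4. So w(6) = 4. P is now [[1, 2], [3, 6], [5]].
Step i=5: Q has 5 at row 2, column 2; remove 6 from row 2 of P and reverse-bump: 6 enters row 1 and ejects 2. So w(5) = 2. P is now [[1, 6], [3], [5]].
Step i=4: Q has 4 at row 3, column 1; remove 5 from row 3 of P and reverse-bump: 5 enters row 2 and ejects 3; 3 enters row 1 and ejects 1. So w(4) = 1. P is now [[3, 6], [5]].
Step i=3: Q has 3 at row 2, column 1; remove 5 from row 2 of P and reverse-bump: 5 enters row 1 and ejects 3. So w(3) = 3. P is now [[5, 6]].
Step i=2: Q has 2 at row 1, column 2; remove that cell from P, ejecting 6. So w(2) = 6. P is now [[5]].
Step i=1: Q has 1 at row 1, column 1; remove that cell from P, ejecting 5. So w(1) = 5. P is now [].

So w = 5 6 3 1 2 4.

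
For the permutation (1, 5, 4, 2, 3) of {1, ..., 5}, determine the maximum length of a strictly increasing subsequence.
3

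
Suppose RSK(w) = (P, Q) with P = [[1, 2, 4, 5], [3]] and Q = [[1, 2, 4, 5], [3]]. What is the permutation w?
Reverse the RSK construction: for i from n down to 1, find the cell of Q containing i, remove the entry at that cell from P, and reverse-bump it up through P; the value ejected from row 1 is w(i).

Step i=5: Q has 5 at row 1, column 4; remove that cell from P, ejecting 5. So w(5) = 5. P is now [[1, 2, 4], [3]].
Step i=4: Q has 4 at row 1, column 3; remove that cell from P, ejecting 4. So w(4) = 4. P is now [[1, 2], [3]].
Step i=3: Q has 3 at row 2, column 1; remove 3 from row 2 of P and reverse-bump: 3 enters row 1 and ejects 2. So w(3) = 2. P is now [[1, 3]].
Step i=2: Q has 2 at row 1, column 2; remove that cell from P, ejecting 3. So w(2) = 3. P is now [[1]].
Step i=1: Q has 1 at row 1, column 1; remove that cell from P, ejecting 1. So w(1) = 1. P is now [].

So w = 1 3 2 4 5.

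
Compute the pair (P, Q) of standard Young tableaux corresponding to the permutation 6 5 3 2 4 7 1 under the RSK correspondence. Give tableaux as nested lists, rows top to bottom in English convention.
Insert each entry of the permutation into P by Schensted row insertion, recording in Q the position of each new cell.

Insert 6: appended to row 1. P = [[6]].
Insert 5: 5 bumps 6 from row 1; 6 starts row 2. P = [[5], [6]].
Insert 3: 3 bumps 5 from row 1; 5 bumps 6 from row 2; 6 starts row 3. P = [[3], [5], [6]].
Insert 2: 2 bumps 3 from row 1; 3 bumps 5 from row 2; 5 bumps 6 from row 3; 6 starts row 4. P = [[2], [3], [5], [6]].
Insert 4: appended to row 1. P = [[2, 4], [3], [5], [6]].
Insert 7: appended to row 1. P = [[2, 4, 7], [3], [5], [6]].
Insert 1: 1 bumps 2 from row 1; 2 bumps 3 from row 2; 3 bumps 5 from row 3; 5 bumps 6 from row 4; 6 starts row 5. P = [[1, 4, 7], [2], [3], [5], [6]].

So P = [[1, 4, 7], [2], [3], [5], [6]], Q = [[1, 5, 6], [2], [3], [4], [7]].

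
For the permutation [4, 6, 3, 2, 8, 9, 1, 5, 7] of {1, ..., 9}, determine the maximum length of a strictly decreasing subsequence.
4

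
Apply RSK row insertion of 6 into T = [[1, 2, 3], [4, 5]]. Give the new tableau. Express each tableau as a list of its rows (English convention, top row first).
[[1, 2, 3, 6], [4, 5]]

6 is larger than every entry of row 1, so it is appended to row 1. The new tableau is [[1, 2, 3, 6], [4, 5]].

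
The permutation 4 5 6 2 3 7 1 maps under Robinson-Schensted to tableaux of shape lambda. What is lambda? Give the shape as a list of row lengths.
[4, 2, 1]

RSK row insertion gives P = [[1, 3, 6, 7], [2, 5], [4]], which has shape [4, 2, 1].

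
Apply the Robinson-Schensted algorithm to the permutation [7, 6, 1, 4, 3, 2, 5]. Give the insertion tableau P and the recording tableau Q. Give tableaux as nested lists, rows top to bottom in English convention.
Insert each entry of the permutation into P by Schensted row insertion, recording in Q the position of each new cell.

After inserting 7: P = [[7]].
After inserting 6: P = [[6], [7]].
After inserting 1: P = [[1], [6], [7]].
After inserting 4: P = [[1, 4], [6], [7]].
After inserting 3: P = [[1, 3], [4], [6], [7]].
After inserting 2: P = [[1, 2], [3], [4], [6], [7]].
After inserting 5: P = [[1, 2, 5], [3], [4], [6], [7]].

So P = [[1, 2, 5], [3], [4], [6], [7]], Q = [[1, 4, 7], [2], [3], [5], [6]].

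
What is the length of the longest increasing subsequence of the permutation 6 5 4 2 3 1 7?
3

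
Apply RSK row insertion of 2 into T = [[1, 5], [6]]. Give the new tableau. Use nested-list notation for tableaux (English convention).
In row 1, 2 replaces 5 (the leftmost entry greater than 2); 5 is bumped to row 2. In row 2, 5 replaces 6 (the leftmost entry greater than 5); 6 is bumped to row 3. 6 starts a new row 3. The new tableau is [[1, 2], [5], [6]].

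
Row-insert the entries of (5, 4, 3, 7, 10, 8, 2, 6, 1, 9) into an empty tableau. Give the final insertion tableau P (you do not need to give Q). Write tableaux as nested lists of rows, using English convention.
Insert 5: appended to row 1. P = [[5]].
Insert 4: 4 bumps 5 from row 1; 5 starts row 2. P = [[4], [5]].
Insert 3: 3 bumps 4 from row 1; 4 bumps 5 from row 2; 5 starts row 3. P = [[3], [4], [5]].
Insert 7: appended to row 1. P = [[3, 7], [4], [5]].
Insert 10: appended to row 1. P = [[3, 7, 10], [4], [5]].
Insert 8: 8 bumps 10 from row 1; 10 appends to row 2. P = [[3, 7, 8], [4, 10], [5]].
Insert 2: 2 bumps 3 from row 1; 3 bumps 4 from row 2; 4 bumps 5 from row 3; 5 starts row 4. P = [[2, 7, 8], [3, 10], [4], [5]].
Insert 6: 6 bumps 7 from row 1; 7 bumps 10 from row 2; 10 appends to row 3. P = [[2, 6, 8], [3, 7], [4, 10], [5]].
Insert 1: 1 bumps 2 from row 1; 2 bumps 3 from row 2; 3 bumps 4 from row 3; 4 bumps 5 from row 4; 5 starts row 5. P = [[1, 6, 8], [2, 7], [3, 10], [4], [5]].
Insert 9: appended to row 1. P = [[1, 6, 8, 9], [2, 7], [3, 10], [4], [5]].

So P = [[1, 6, 8, 9], [2, 7], [3, 10], [4], [5]].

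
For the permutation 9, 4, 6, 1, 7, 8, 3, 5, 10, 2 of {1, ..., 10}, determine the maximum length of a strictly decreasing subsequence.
4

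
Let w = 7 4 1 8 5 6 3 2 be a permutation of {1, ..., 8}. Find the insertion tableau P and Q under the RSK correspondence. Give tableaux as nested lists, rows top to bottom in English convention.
Insert each entry of the permutation into P by Schensted row insertion, recording in Q the position of each new cell.

Insert 7: appended to row 1. P = [[7]].
Insert 4: 4 bumps 7 from row 1; 7 starts row 2. P = [[4], [7]].
Insert 1: 1 bumps 4 from row 1; 4 bumps 7 from row 2; 7 starts row 3. P = [[1], [4], [7]].
Insert 8: appended to row 1. P = [[1, 8], [4], [7]].
Insert 5: 5 bumps 8 from row 1; 8 appends to row 2. P = [[1, 5], [4, 8], [7]].
Insert 6: appended to row 1. P = [[1, 5, 6], [4, 8], [7]].
Insert 3: 3 bumps 5 from row 1; 5 bumps 8 from row 2; 8 appends to row 3. P = [[1, 3, 6], [4, 5], [7, 8]].
Insert 2: 2 bumps 3 from row 1; 3 bumps 4 from row 2; 4 bumps 7 from row 3; 7 starts row 4. P = [[1, 2, 6], [3, 5], [4, 8], [7]].

So P = [[1, 2, 6], [3, 5], [4, 8], [7]], Q = [[1, 4, 6], [2, 5], [3, 7], [8]].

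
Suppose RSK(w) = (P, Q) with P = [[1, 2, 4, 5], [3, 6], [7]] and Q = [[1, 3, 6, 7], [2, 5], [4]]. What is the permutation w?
7 3 6 1 2 4 5

Reverse the RSK construction: for i from n down to 1, find the cell of Q containing i, remove the entry at that cell from P, and reverse-bump it up through P; the value ejected from row 1 is w(i).

Step i=7: Q has 7 at row 1, column 4; remove that cell from P, ejecting 5. So w(7) = 5. P is now [[1, 2, 4], [3, 6], [7]].
Step i=6: Q has 6 at row 1, column 3; remove that cell from P, ejecting 4. So w(6) = 4. P is now [[1, 2], [3, 6], [7]].
Step i=5: Q has 5 at row 2, column 2; remove 6 from row 2 of P and reverse-bump: 6 enters row 1 and ejects 2. So w(5) = 2. P is now [[1, 6], [3], [7]].
Step i=4: Q has 4 at row 3, column 1; remove 7 from row 3 of P and reverse-bump: 7 enters row 2 and ejects 3; 3 enters row 1 and ejects 1. So w(4) = 1. P is now [[3, 6], [7]].
Step i=3: Q has 3 at row 1, column 2; remove that cell from P, ejecting 6. So w(3) = 6. P is now [[3], [7]].
Step i=2: Q has 2 at row 2, column 1; remove 7 from row 2 of P and reverse-bump: 7 enters row 1 and ejects 3. So w(2) = 3. P is now [[7]].
Step i=1: Q has 1 at row 1, column 1; remove that cell from P, ejecting 7. So w(1) = 7. P is now [].

So w = 7 3 6 1 2 4 5.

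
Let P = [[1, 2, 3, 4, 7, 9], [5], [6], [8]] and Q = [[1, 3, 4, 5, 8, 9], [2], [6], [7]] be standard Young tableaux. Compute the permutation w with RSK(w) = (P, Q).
8 1 2 3 6 5 4 7 9

Reverse RSK: for i = n, n-1, ..., 1, locate i in Q, remove the corresponding corner cell from P, and reverse-bump its entry up through P; the value ejected from row 1 is w(i).

So w = 8 1 2 3 6 5 4 7 9.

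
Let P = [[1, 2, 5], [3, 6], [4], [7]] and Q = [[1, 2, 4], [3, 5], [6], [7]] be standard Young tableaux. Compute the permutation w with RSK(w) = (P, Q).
1 4 3 7 6 5 2

Reverse the RSK construction: for i from n down to 1, find the cell of Q containing i, remove the entry at that cell from P, and reverse-bump it up through P; the value ejected from row 1 is w(i).

Step i=7: Q has 7 at row 4, column 1; remove 7 from row 4 of P and reverse-bump: 7 enters row 3 and ejects 4; 4 enters row 2 and ejects 3; 3 enters row 1 and ejects 2. So w(7) = 2. P is now [[1, 3, 5], [4, 6], [7]].
Step i=6: Q has 6 at row 3, column 1; remove 7 from row 3 of P and reverse-bump: 7 enters row 2 and ejects 6; 6 enters row 1 and ejects 5. So w(6) = 5. P is now [[1, 3, 6], [4, 7]].
Step i=5: Q has 5 at row 2, column 2; remove 7 from row 2 of P and reverse-bump: 7 enters row 1 and ejects 6. So w(5) = 6. P is now [[1, 3, 7], [4]].
Step i=4: Q has 4 at row 1, column 3; remove that cell from P, ejecting 7. So w(4) = 7. P is now [[1, 3], [4]].
Step i=3: Q has 3 at row 2, column 1; remove 4 from row 2 of P and reverse-bump: 4 enters row 1 and ejects 3. So w(3) = 3. P is now [[1, 4]].
Step i=2: Q has 2 at row 1, column 2; remove that cell from P, ejecting 4. So w(2) = 4. P is now [[1]].
Step i=1: Q has 1 at row 1, column 1; remove that cell from P, ejecting 1. So w(1) = 1. P is now [].

So w = 1 4 3 7 6 5 2.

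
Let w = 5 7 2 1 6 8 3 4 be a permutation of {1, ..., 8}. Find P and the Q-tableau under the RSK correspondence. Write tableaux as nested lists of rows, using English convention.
P = [[1, 3, 4], [2, 6, 8], [5, 7]], Q = [[1, 2, 6], [3, 5, 8], [4, 7]]

Insert each entry of the permutation into P by Schensted row insertion, recording in Q the position of each new cell.

Insert 5: appended to row 1. P = [[5]], Q = [[1]].
Insert 7: appended to row 1. P = [[5, 7]], Q = [[1, 2]].
Insert 2: 2 bumps 5 from row 1; 5 starts row 2. P = [[2, 7], [5]], Q = [[1, 2], [3]].
Insert 1: 1 bumps 2 from row 1; 2 bumps 5 from row 2; 5 starts row 3. P = [[1, 7], [2], [5]], Q = [[1, 2], [3], [4]].
Insert 6: 6 bumps 7 from row 1; 7 appends to row 2. P = [[1, 6], [2, 7], [5]], Q = [[1, 2], [3, 5], [4]].
Insert 8: appended to row 1. P = [[1, 6, 8], [2, 7], [5]], Q = [[1, 2, 6], [3, 5], [4]].
Insert 3: 3 bumps 6 from row 1; 6 bumps 7 from row 2; 7 appends to row 3. P = [[1, 3, 8], [2, 6], [5, 7]], Q = [[1, 2, 6], [3, 5], [4, 7]].
Insert 4: 4 bumps 8 from row 1; 8 appends to row 2. P = [[1, 3, 4], [2, 6, 8], [5, 7]], Q = [[1, 2, 6], [3, 5, 8], [4, 7]].

So P = [[1, 3, 4], [2, 6, 8], [5, 7]], Q = [[1, 2, 6], [3, 5, 8], [4, 7]].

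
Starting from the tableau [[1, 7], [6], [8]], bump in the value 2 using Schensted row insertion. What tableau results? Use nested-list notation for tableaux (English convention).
In row 1, 2 replaces 7 (the leftmost entry greater than 2); 7 is bumped to row 2. 7 is appended to row 2. The new tableau is [[1, 2], [6, 7], [8]].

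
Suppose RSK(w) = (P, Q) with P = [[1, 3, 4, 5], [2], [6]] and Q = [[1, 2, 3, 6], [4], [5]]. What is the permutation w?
Reverse the RSK construction: for i from n down to 1, find the cell of Q containing i, remove the entry at that cell from P, and reverse-bump it up through P; the value ejected from row 1 is w(i).

Step i=6: Q has 6 at row 1, column 4; remove that cell from P, ejecting 5. So w(6) = 5. P is now [[1, 3, 4], [2], [6]].
Step i=5: Q has 5 at row 3, column 1; remove 6 from row 3 of P and reverse-bump: 6 enters row 2 and ejects 2; 2 enters row 1 and ejects 1. So w(5) = 1. P is now [[2, 3, 4], [6]].
Step i=4: Q has 4 at row 2, column 1; remove 6 from row 2 of P and reverse-bump: 6 enters row 1 and ejects 4. So w(4) = 4. P is now [[2, 3, 6]].
Step i=3: Q has 3 at row 1, column 3; remove that cell from P, ejecting 6. So w(3) = 6. P is now [[2, 3]].
Step i=2: Q has 2 at row 1, column 2; remove that cell from P, ejecting 3. So w(2) = 3. P is now [[2]].
Step i=1: Q has 1 at row 1, column 1; remove that cell from P, ejecting 2. So w(1) = 2. P is now [].

So w = 2 3 6 4 1 5.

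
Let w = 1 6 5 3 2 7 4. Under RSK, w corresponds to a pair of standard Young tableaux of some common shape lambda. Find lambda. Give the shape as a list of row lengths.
RSK row insertion gives P = [[1, 2, 4], [3, 7], [5], [6]], which has shape [3, 2, 1, 1].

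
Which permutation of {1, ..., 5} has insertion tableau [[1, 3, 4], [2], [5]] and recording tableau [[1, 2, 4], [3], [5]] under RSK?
2 5 3 4 1

Reverse the RSK construction: for i from n down to 1, find the cell of Q containing i, remove the entry at that cell from P, and reverse-bump it up through P; the value ejected from row 1 is w(i).

Step i=5: Q has 5 at row 3, column 1; remove 5 from row 3 of P and reverse-bump: 5 enters row 2 and ejects 2; 2 enters row 1 and ejects 1. So w(5) = 1. P is now [[2, 3, 4], [5]].
Step i=4: Q has 4 at row 1, column 3; remove that cell from P, ejecting 4. So w(4) = 4. P is now [[2, 3], [5]].
Step i=3: Q has 3 at row 2, column 1; remove 5 from row 2 of P and reverse-bump: 5 enters row 1 and ejects 3. So w(3) = 3. P is now [[2, 5]].
Step i=2: Q has 2 at row 1, column 2; remove that cell from P, ejecting 5. So w(2) = 5. P is now [[2]].
Step i=1: Q has 1 at row 1, column 1; remove that cell from P, ejecting 2. So w(1) = 2. P is now [].

So w = 2 5 3 4 1.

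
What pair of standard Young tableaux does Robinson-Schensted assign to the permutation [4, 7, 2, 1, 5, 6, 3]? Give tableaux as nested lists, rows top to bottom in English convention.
Insert each entry of the permutation into P by Schensted row insertion, recording in Q the position of each new cell.

After inserting 4: P = [[4]].
After inserting 7: P = [[4, 7]].
After inserting 2: P = [[2, 7], [4]].
After inserting 1: P = [[1, 7], [2], [4]].
After inserting 5: P = [[1, 5], [2, 7], [4]].
After inserting 6: P = [[1, 5, 6], [2, 7], [4]].
After inserting 3: P = [[1, 3, 6], [2, 5], [4, 7]].

So P = [[1, 3, 6], [2, 5], [4, 7]], Q = [[1, 2, 6], [3, 5], [4, 7]].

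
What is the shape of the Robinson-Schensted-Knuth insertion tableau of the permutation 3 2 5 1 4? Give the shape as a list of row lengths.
RSK row insertion gives P = [[1, 4], [2, 5], [3]], which has shape [2, 2, 1].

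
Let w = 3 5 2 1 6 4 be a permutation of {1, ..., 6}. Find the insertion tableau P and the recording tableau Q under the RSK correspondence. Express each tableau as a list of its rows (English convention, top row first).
P = [[1, 4, 6], [2, 5], [3]], Q = [[1, 2, 5], [3, 6], [4]]

Insert each entry of the permutation into P by Schensted row insertion, recording in Q the position of each new cell.

Insert 3: appended to row 1. P = [[3]], Q = [[1]].
Insert 5: appended to row 1. P = [[3, 5]], Q = [[1, 2]].
Insert 2: 2 bumps 3 from row 1; 3 starts row 2. P = [[2, 5], [3]], Q = [[1, 2], [3]].
Insert 1: 1 bumps 2 from row 1; 2 bumps 3 from row 2; 3 starts row 3. P = [[1, 5], [2], [3]], Q = [[1, 2], [3], [4]].
Insert 6: appended to row 1. P = [[1, 5, 6], [2], [3]], Q = [[1, 2, 5], [3], [4]].
Insert 4: 4 bumps 5 from row 1; 5 appends to row 2. P = [[1, 4, 6], [2, 5], [3]], Q = [[1, 2, 5], [3, 6], [4]].

So P = [[1, 4, 6], [2, 5], [3]], Q = [[1, 2, 5], [3, 6], [4]].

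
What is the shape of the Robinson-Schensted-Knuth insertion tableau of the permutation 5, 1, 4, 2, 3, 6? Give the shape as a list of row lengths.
Row-insert each entry into an empty tableau.

After inserting 5: P = [[5]].
After inserting 1: P = [[1], [5]].
After inserting 4: P = [[1, 4], [5]].
After inserting 2: P = [[1, 2], [4], [5]].
After inserting 3: P = [[1, 2, 3], [4], [5]].
After inserting 6: P = [[1, 2, 3, 6], [4], [5]].

The final insertion tableau P = [[1, 2, 3, 6], [4], [5]] has shape [4, 1, 1].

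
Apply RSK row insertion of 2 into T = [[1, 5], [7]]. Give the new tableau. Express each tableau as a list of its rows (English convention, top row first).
[[1, 2], [5], [7]]

In row 1, 2 replaces 5 (the leftmost entry greater than 2); 5 is bumped to row 2. In row 2, 5 replaces 7 (the leftmost entry greater than 5); 7 is bumped to row 3. 7 starts a new row 3. The new tableau is [[1, 2], [5], [7]].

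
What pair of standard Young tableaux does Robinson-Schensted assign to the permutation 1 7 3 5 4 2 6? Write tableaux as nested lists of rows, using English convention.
Insert each entry of the permutation into P by Schensted row insertion, recording in Q the position of each new cell.

Insert 1: appended to row 1. P = [[1]].
Insert 7: appended to row 1. P = [[1, 7]].
Insert 3: 3 bumps 7 from row 1; 7 starts row 2. P = [[1, 3], [7]].
Insert 5: appended to row 1. P = [[1, 3, 5], [7]].
Insert 4: 4 bumps 5 from row 1; 5 bumps 7 from row 2; 7 starts row 3. P = [[1, 3, 4], [5], [7]].
Insert 2: 2 bumps 3 from row 1; 3 bumps 5 from row 2; 5 bumps 7 from row 3; 7 starts row 4. P = [[1, 2, 4], [3], [5], [7]].
Insert 6: appended to row 1. P = [[1, 2, 4, 6], [3], [5], [7]].

So P = [[1, 2, 4, 6], [3], [5], [7]], Q = [[1, 2, 4, 7], [3], [5], [6]].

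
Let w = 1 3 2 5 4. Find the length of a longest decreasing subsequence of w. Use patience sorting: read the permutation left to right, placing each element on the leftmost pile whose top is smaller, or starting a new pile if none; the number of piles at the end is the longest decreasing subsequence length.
1: new pile. tops = [1]
3: onto pile 1 (replacing 1). tops = [3]
2: new pile. tops = [3, 2]
5: onto pile 1 (replacing 3). tops = [5, 2]
4: onto pile 2 (replacing 2). tops = [5, 4]

2 piles, so the longest decreasing subsequence has length 2.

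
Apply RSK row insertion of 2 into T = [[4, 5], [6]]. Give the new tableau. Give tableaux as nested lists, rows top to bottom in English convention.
In row 1, 2 replaces 4 (the leftmost entry greater than 2); 4 is bumped to row 2. In row 2, 4 replaces 6 (the leftmost entry greater than 4); 6 is bumped to row 3. 6 starts a new row 3. The new tableau is [[2, 5], [4], [6]].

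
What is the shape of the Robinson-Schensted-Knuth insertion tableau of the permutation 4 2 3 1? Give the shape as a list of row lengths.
Row-insert each entry into an empty tableau.

After inserting 4: P = [[4]].
After inserting 2: P = [[2], [4]].
After inserting 3: P = [[2, 3], [4]].
After inserting 1: P = [[1, 3], [2], [4]].

The final insertion tableau P = [[1, 3], [2], [4]] has shape [2, 1, 1].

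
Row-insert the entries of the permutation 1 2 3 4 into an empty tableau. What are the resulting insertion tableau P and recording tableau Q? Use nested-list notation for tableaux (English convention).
P = [[1, 2, 3, 4]], Q = [[1, 2, 3, 4]]

Insert each entry of the permutation into P by Schensted row insertion, recording in Q the position of each new cell.

Insert 1: appended to row 1. P = [[1]], Q = [[1]].
Insert 2: appended to row 1. P = [[1, 2]], Q = [[1, 2]].
Insert 3: appended to row 1. P = [[1, 2, 3]], Q = [[1, 2, 3]].
Insert 4: appended to row 1. P = [[1, 2, 3, 4]], Q = [[1, 2, 3, 4]].

So P = [[1, 2, 3, 4]], Q = [[1, 2, 3, 4]].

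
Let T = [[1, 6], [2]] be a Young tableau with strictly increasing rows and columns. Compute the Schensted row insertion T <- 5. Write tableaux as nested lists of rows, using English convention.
In row 1, 5 replaces 6 (the leftmost entry greater than 5); 6 is bumped to row 2. 6 is appended to row 2. The new tableau is [[1, 5], [2, 6]].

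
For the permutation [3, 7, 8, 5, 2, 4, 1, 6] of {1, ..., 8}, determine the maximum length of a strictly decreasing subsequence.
4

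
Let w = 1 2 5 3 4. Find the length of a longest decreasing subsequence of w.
2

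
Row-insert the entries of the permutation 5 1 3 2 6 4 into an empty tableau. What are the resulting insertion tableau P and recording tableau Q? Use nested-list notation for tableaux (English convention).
P = [[1, 2, 4], [3, 6], [5]], Q = [[1, 3, 5], [2, 6], [4]]

Insert each entry of the permutation into P by Schensted row insertion, recording in Q the position of each new cell.

After inserting 5: P = [[5]].
After inserting 1: P = [[1], [5]].
After inserting 3: P = [[1, 3], [5]].
After inserting 2: P = [[1, 2], [3], [5]].
After inserting 6: P = [[1, 2, 6], [3], [5]].
After inserting 4: P = [[1, 2, 4], [3, 6], [5]].

So P = [[1, 2, 4], [3, 6], [5]], Q = [[1, 3, 5], [2, 6], [4]].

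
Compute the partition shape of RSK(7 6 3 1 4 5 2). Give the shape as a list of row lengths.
Row-insert each entry into an empty tableau.

After inserting 7: P = [[7]].
After inserting 6: P = [[6], [7]].
After inserting 3: P = [[3], [6], [7]].
After inserting 1: P = [[1], [3], [6], [7]].
After inserting 4: P = [[1, 4], [3], [6], [7]].
After inserting 5: P = [[1, 4, 5], [3], [6], [7]].
After inserting 2: P = [[1, 2, 5], [3, 4], [6], [7]].

The final insertion tableau P = [[1, 2, 5], [3, 4], [6], [7]] has shape [3, 2, 1, 1].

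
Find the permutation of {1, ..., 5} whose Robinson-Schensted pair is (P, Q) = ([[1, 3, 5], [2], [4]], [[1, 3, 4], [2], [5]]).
Reverse the RSK construction: for i from n down to 1, find the cell of Q containing i, remove the entry at that cell from P, and reverse-bump it up through P; the value ejected from row 1 is w(i).

Step i=5: Q has 5 at row 3, column 1; remove 4 from row 3 of P and reverse-bump: 4 enters row 2 and ejects 2; 2 enters row 1 and ejects 1. So w(5) = 1. P is now [[2, 3, 5], [4]].
Step i=4: Q has 4 at row 1, column 3; remove that cell from P, ejecting 5. So w(4) = 5. P is now [[2, 3], [4]].
Step i=3: Q has 3 at row 1, column 2; remove that cell from P, ejecting 3. So w(3) = 3. P is now [[2], [4]].
Step i=2: Q has 2 at row 2, column 1; remove 4 from row 2 of P and reverse-bump: 4 enters row 1 and ejects 2. So w(2) = 2. P is now [[4]].
Step i=1: Q has 1 at row 1, column 1; remove that cell from P, ejecting 4. So w(1) = 4. P is now [].

So w = 4 2 3 5 1.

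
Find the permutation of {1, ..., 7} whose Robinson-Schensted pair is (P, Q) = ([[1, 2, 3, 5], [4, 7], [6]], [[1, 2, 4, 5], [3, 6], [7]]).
1 6 2 4 7 5 3

Reverse the RSK construction: for i from n down to 1, find the cell of Q containing i, remove the entry at that cell from P, and reverse-bump it up through P; the value ejected from row 1 is w(i).

Step i=7: Q has 7 at row 3, column 1; remove 6 from row 3 of P and reverse-bump: 6 enters row 2 and ejects 4; 4 enters row 1 and ejects 3. So w(7) = 3. P is now [[1, 2, 4, 5], [6, 7]].
Step i=6: Q has 6 at row 2, column 2; remove 7 from row 2 of P and reverse-bump: 7 enters row 1 and ejects 5. So w(6) = 5. P is now [[1, 2, 4, 7], [6]].
Step i=5: Q has 5 at row 1, column 4; remove that cell from P, ejecting 7. So w(5) = 7. P is now [[1, 2, 4], [6]].
Step i=4: Q has 4 at row 1, column 3; remove that cell from P, ejecting 4. So w(4) = 4. P is now [[1, 2], [6]].
Step i=3: Q has 3 at row 2, column 1; remove 6 from row 2 of P and reverse-bump: 6 enters row 1 and ejects 2. So w(3) = 2. P is now [[1, 6]].
Step i=2: Q has 2 at row 1, column 2; remove that cell from P, ejecting 6. So w(2) = 6. P is now [[1]].
Step i=1: Q has 1 at row 1, column 1; remove that cell from P, ejecting 1. So w(1) = 1. P is now [].

So w = 1 6 2 4 7 5 3.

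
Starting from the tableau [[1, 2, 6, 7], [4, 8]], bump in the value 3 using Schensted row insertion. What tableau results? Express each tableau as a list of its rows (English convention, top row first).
In row 1, 3 replaces 6 (the leftmost entry greater than 3); 6 is bumped to row 2. In row 2, 6 replaces 8 (the leftmost entry greater than 6); 8 is bumped to row 3. 8 starts a new row 3. The new tableau is [[1, 2, 3, 7], [4, 6], [8]].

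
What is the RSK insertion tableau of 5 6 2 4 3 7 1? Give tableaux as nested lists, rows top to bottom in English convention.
Insert 5: appended to row 1. P = [[5]].
Insert 6: appended to row 1. P = [[5, 6]].
Insert 2: 2 bumps 5 from row 1; 5 starts row 2. P = [[2, 6], [5]].
Insert 4: 4 bumps 6 from row 1; 6 appends to row 2. P = [[2, 4], [5, 6]].
Insert 3: 3 bumps 4 from row 1; 4 bumps 5 from row 2; 5 starts row 3. P = [[2, 3], [4, 6], [5]].
Insert 7: appended to row 1. P = [[2, 3, 7], [4, 6], [5]].
Insert 1: 1 bumps 2 from row 1; 2 bumps 4 from row 2; 4 bumps 5 from row 3; 5 starts row 4. P = [[1, 3, 7], [2, 6], [4], [5]].

So P = [[1, 3, 7], [2, 6], [4], [5]].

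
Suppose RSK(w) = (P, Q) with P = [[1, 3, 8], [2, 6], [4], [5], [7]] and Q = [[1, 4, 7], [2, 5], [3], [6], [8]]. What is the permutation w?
7 5 2 6 4 3 8 1

Reverse RSK: for i = n, n-1, ..., 1, locate i in Q, remove the corresponding corner cell from P, and reverse-bump its entry up through P; the value ejected from row 1 is w(i).

So w = 7 5 2 6 4 3 8 1.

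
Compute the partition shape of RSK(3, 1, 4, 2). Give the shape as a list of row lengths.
Row-insert each entry into an empty tableau.

After inserting 3: P = [[3]].
After inserting 1: P = [[1], [3]].
After inserting 4: P = [[1, 4], [3]].
After inserting 2: P = [[1, 2], [3, 4]].

The final insertion tableau P = [[1, 2], [3, 4]] has shape [2, 2].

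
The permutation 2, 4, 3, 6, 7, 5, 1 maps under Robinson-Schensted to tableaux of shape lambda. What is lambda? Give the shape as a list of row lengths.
[4, 2, 1]

Row-insert each entry into an empty tableau.

After inserting 2: P = [[2]].
After inserting 4: P = [[2, 4]].
After inserting 3: P = [[2, 3], [4]].
After inserting 6: P = [[2, 3, 6], [4]].
After inserting 7: P = [[2, 3, 6, 7], [4]].
After inserting 5: P = [[2, 3, 5, 7], [4, 6]].
After inserting 1: P = [[1, 3, 5, 7], [2, 6], [4]].

The final insertion tableau P = [[1, 3, 5, 7], [2, 6], [4]] has shape [4, 2, 1].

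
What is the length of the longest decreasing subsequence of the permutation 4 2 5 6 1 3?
3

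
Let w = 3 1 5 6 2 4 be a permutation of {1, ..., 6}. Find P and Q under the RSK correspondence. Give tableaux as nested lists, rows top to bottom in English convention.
P = [[1, 2, 4], [3, 5, 6]], Q = [[1, 3, 4], [2, 5, 6]]

Insert each entry of the permutation into P by Schensted row insertion, recording in Q the position of each new cell.

Insert 3: appended to row 1. P = [[3]], Q = [[1]].
Insert 1: 1 bumps 3 from row 1; 3 starts row 2. P = [[1], [3]], Q = [[1], [2]].
Insert 5: appended to row 1. P = [[1, 5], [3]], Q = [[1, 3], [2]].
Insert 6: appended to row 1. P = [[1, 5, 6], [3]], Q = [[1, 3, 4], [2]].
Insert 2: 2 bumps 5 from row 1; 5 appends to row 2. P = [[1, 2, 6], [3, 5]], Q = [[1, 3, 4], [2, 5]].
Insert 4: 4 bumps 6 from row 1; 6 appends to row 2. P = [[1, 2, 4], [3, 5, 6]], Q = [[1, 3, 4], [2, 5, 6]].

So P = [[1, 2, 4], [3, 5, 6]], Q = [[1, 3, 4], [2, 5, 6]].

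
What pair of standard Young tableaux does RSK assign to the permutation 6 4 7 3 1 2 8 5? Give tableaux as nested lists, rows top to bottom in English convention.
P = [[1, 2, 5], [3, 7, 8], [4], [6]], Q = [[1, 3, 7], [2, 6, 8], [4], [5]]

Insert each entry of the permutation into P by Schensted row insertion, recording in Q the position of each new cell.

After inserting 6: P = [[6]].
After inserting 4: P = [[4], [6]].
After inserting 7: P = [[4, 7], [6]].
After inserting 3: P = [[3, 7], [4], [6]].
After inserting 1: P = [[1, 7], [3], [4], [6]].
After inserting 2: P = [[1, 2], [3, 7], [4], [6]].
After inserting 8: P = [[1, 2, 8], [3, 7], [4], [6]].
After inserting 5: P = [[1, 2, 5], [3, 7, 8], [4], [6]].

So P = [[1, 2, 5], [3, 7, 8], [4], [6]], Q = [[1, 3, 7], [2, 6, 8], [4], [5]].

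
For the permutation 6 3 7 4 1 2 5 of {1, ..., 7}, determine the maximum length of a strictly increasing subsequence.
3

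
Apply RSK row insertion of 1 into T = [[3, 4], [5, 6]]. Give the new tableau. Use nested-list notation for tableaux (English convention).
[[1, 4], [3, 6], [5]]

In row 1, 1 replaces 3 (the leftmost entry greater than 1); 3 is bumped to row 2. In row 2, 3 replaces 5 (the leftmost entry greater than 3); 5 is bumped to row 3. 5 starts a new row 3. The new tableau is [[1, 4], [3, 6], [5]].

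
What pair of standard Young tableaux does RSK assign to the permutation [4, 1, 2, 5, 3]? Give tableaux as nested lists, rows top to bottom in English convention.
Insert each entry of the permutation into P by Schensted row insertion, recording in Q the position of each new cell.

Insert 4: appended to row 1. P = [[4]].
Insert 1: 1 bumps 4 from row 1; 4 starts row 2. P = [[1], [4]].
Insert 2: appended to row 1. P = [[1, 2], [4]].
Insert 5: appended to row 1. P = [[1, 2, 5], [4]].
Insert 3: 3 bumps 5 from row 1; 5 appends to row 2. P = [[1, 2, 3], [4, 5]].

So P = [[1, 2, 3], [4, 5]], Q = [[1, 3, 4], [2, 5]].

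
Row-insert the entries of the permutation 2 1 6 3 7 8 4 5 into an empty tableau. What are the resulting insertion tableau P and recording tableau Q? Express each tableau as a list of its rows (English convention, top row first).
P = [[1, 3, 4, 5], [2, 6, 7, 8]], Q = [[1, 3, 5, 6], [2, 4, 7, 8]]

Insert each entry of the permutation into P by Schensted row insertion, recording in Q the position of each new cell.

Insert 2: appended to row 1. P = [[2]].
Insert 1: 1 bumps 2 from row 1; 2 starts row 2. P = [[1], [2]].
Insert 6: appended to row 1. P = [[1, 6], [2]].
Insert 3: 3 bumps 6 from row 1; 6 appends to row 2. P = [[1, 3], [2, 6]].
Insert 7: appended to row 1. P = [[1, 3, 7], [2, 6]].
Insert 8: appended to row 1. P = [[1, 3, 7, 8], [2, 6]].
Insert 4: 4 bumps 7 from row 1; 7 appends to row 2. P = [[1, 3, 4, 8], [2, 6, 7]].
Insert 5: 5 bumps 8 from row 1; 8 appends to row 2. P = [[1, 3, 4, 5], [2, 6, 7, 8]].

So P = [[1, 3, 4, 5], [2, 6, 7, 8]], Q = [[1, 3, 5, 6], [2, 4, 7, 8]].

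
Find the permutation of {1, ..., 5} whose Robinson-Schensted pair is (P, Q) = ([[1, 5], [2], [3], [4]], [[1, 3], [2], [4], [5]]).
Reverse the RSK construction: for i from n down to 1, find the cell of Q containing i, remove the entry at that cell from P, and reverse-bump it up through P; the value ejected from row 1 is w(i).

Step i=5: Q has 5 at row 4, column 1; remove 4 from row 4 of P and reverse-bump: 4 enters row 3 and ejects 3; 3 enters row 2 and ejects 2; 2 enters row 1 and ejects 1. So w(5) = 1. P is now [[2, 5], [3], [4]].
Step i=4: Q has 4 at row 3, column 1; remove 4 from row 3 of P and reverse-bump: 4 enters row 2 and ejects 3; 3 enters row 1 and ejects 2. So w(4) = 2. P is now [[3, 5], [4]].
Step i=3: Q has 3 at row 1, column 2; remove that cell from P, ejecting 5. So w(3) = 5. P is now [[3], [4]].
Step i=2: Q has 2 at row 2, column 1; remove 4 from row 2 of P and reverse-bump: 4 enters row 1 and ejects 3. So w(2) = 3. P is now [[4]].
Step i=1: Q has 1 at row 1, column 1; remove that cell from P, ejecting 4. So w(1) = 4. P is now [].

So w = 4 3 5 2 1.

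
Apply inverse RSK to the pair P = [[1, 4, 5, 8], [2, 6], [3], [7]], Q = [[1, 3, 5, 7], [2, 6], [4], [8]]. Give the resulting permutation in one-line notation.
7 3 4 2 6 5 8 1

Reverse the RSK construction: for i from n down to 1, find the cell of Q containing i, remove the entry at that cell from P, and reverse-bump it up through P; the value ejected from row 1 is w(i).

Step i=8: Q has 8 at row 4, column 1; remove 7 from row 4 of P and reverse-bump: 7 enters row 3 and ejects 3; 3 enters row 2 and ejects 2; 2 enters row 1 and ejects 1. So w(8) = 1. P is now [[2, 4, 5, 8], [3, 6], [7]].
Step i=7: Q has 7 at row 1, column 4; remove that cell from P, ejecting 8. So w(7) = 8. P is now [[2, 4, 5], [3, 6], [7]].
Step i=6: Q has 6 at row 2, column 2; remove 6 from row 2 of P and reverse-bump: 6 enters row 1 and ejects 5. So w(6) = 5. P is now [[2, 4, 6], [3], [7]].
Step i=5: Q has 5 at row 1, column 3; remove that cell from P, ejecting 6. So w(5) = 6. P is now [[2, 4], [3], [7]].
Step i=4: Q has 4 at row 3, column 1; remove 7 from row 3 of P and reverse-bump: 7 enters row 2 and ejects 3; 3 enters row 1 and ejects 2. So w(4) = 2. P is now [[3, 4], [7]].
Step i=3: Q has 3 at row 1, column 2; remove that cell from P, ejecting 4. So w(3) = 4. P is now [[3], [7]].
Step i=2: Q has 2 at row 2, column 1; remove 7 from row 2 of P and reverse-bump: 7 enters row 1 and ejects 3. So w(2) = 3. P is now [[7]].
Step i=1: Q has 1 at row 1, column 1; remove that cell from P, ejecting 7. So w(1) = 7. P is now [].

So w = 7 3 4 2 6 5 8 1.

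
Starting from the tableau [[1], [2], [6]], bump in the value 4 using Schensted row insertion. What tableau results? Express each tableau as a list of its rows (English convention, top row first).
4 is larger than every entry of row 1, so it is appended to row 1. The new tableau is [[1, 4], [2], [6]].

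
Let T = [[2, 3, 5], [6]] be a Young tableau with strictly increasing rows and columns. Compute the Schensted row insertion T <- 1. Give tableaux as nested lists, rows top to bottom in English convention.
In row 1, 1 replaces 2 (the leftmost entry greater than 1); 2 is bumped to row 2. In row 2, 2 replaces 6 (the leftmost entry greater than 2); 6 is bumped to row 3. 6 starts a new row 3. The new tableau is [[1, 3, 5], [2], [6]].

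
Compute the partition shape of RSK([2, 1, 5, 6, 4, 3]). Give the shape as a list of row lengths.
[3, 2, 1]

Row-insert each entry into an empty tableau.

After inserting 2: P = [[2]].
After inserting 1: P = [[1], [2]].
After inserting 5: P = [[1, 5], [2]].
After inserting 6: P = [[1, 5, 6], [2]].
After inserting 4: P = [[1, 4, 6], [2, 5]].
After inserting 3: P = [[1, 3, 6], [2, 4], [5]].

The final insertion tableau P = [[1, 3, 6], [2, 4], [5]] has shape [3, 2, 1].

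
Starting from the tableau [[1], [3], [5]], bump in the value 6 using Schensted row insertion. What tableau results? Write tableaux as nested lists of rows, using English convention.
6 is larger than every entry of row 1, so it is appended to row 1. The new tableau is [[1, 6], [3], [5]].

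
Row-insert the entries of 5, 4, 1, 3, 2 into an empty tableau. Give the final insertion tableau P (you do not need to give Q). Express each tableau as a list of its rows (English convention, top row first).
P = [[1, 2], [3], [4], [5]]

Insert 5: appended to row 1. P = [[5]].
Insert 4: 4 bumps 5 from row 1; 5 starts row 2. P = [[4], [5]].
Insert 1: 1 bumps 4 from row 1; 4 bumps 5 from row 2; 5 starts row 3. P = [[1], [4], [5]].
Insert 3: appended to row 1. P = [[1, 3], [4], [5]].
Insert 2: 2 bumps 3 from row 1; 3 bumps 4 from row 2; 4 bumps 5 from row 3; 5 starts row 4. P = [[1, 2], [3], [4], [5]].

So P = [[1, 2], [3], [4], [5]].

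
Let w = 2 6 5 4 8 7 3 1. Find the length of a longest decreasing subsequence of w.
5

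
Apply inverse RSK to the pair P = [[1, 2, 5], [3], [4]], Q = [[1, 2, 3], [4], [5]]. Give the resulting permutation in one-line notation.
1 4 5 3 2

Reverse the RSK construction: for i from n down to 1, find the cell of Q containing i, remove the entry at that cell from P, and reverse-bump it up through P; the value ejected from row 1 is w(i).

Step i=5: Q has 5 at row 3, column 1; remove 4 from row 3 of P and reverse-bump: 4 enters row 2 and ejects 3; 3 enters row 1 and ejects 2. So w(5) = 2. P is now [[1, 3, 5], [4]].
Step i=4: Q has 4 at row 2, column 1; remove 4 from row 2 of P and reverse-bump: 4 enters row 1 and ejects 3. So w(4) = 3. P is now [[1, 4, 5]].
Step i=3: Q has 3 at row 1, column 3; remove that cell from P, ejecting 5. So w(3) = 5. P is now [[1, 4]].
Step i=2: Q has 2 at row 1, column 2; remove that cell from P, ejecting 4. So w(2) = 4. P is now [[1]].
Step i=1: Q has 1 at row 1, column 1; remove that cell from P, ejecting 1. So w(1) = 1. P is now [].

So w = 1 4 5 3 2.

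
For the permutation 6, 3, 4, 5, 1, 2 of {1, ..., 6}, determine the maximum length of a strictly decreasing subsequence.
3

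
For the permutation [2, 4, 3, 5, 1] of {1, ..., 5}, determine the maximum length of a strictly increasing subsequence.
3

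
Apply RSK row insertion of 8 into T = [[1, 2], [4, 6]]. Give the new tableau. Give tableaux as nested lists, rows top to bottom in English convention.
[[1, 2, 8], [4, 6]]

8 is larger than every entry of row 1, so it is appended to row 1. The new tableau is [[1, 2, 8], [4, 6]].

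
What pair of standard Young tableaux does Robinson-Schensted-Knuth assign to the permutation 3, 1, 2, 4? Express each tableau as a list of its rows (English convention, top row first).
Insert each entry of the permutation into P by Schensted row insertion, recording in Q the position of each new cell.

Insert 3: appended to row 1. P = [[3]].
Insert 1: 1 bumps 3 from row 1; 3 starts row 2. P = [[1], [3]].
Insert 2: appended to row 1. P = [[1, 2], [3]].
Insert 4: appended to row 1. P = [[1, 2, 4], [3]].

So P = [[1, 2, 4], [3]], Q = [[1, 3, 4], [2]].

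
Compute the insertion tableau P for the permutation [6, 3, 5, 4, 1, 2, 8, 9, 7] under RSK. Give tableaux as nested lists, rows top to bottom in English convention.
P = [[1, 2, 7, 9], [3, 4, 8], [5], [6]]

Insert 6: appended to row 1. P = [[6]].
Insert 3: 3 bumps 6 from row 1; 6 starts row 2. P = [[3], [6]].
Insert 5: appended to row 1. P = [[3, 5], [6]].
Insert 4: 4 bumps 5 from row 1; 5 bumps 6 from row 2; 6 starts row 3. P = [[3, 4], [5], [6]].
Insert 1: 1 bumps 3 from row 1; 3 bumps 5 from row 2; 5 bumps 6 from row 3; 6 starts row 4. P = [[1, 4], [3], [5], [6]].
Insert 2: 2 bumps 4 from row 1; 4 appends to row 2. P = [[1, 2], [3, 4], [5], [6]].
Insert 8: appended to row 1. P = [[1, 2, 8], [3, 4], [5], [6]].
Insert 9: appended to row 1. P = [[1, 2, 8, 9], [3, 4], [5], [6]].
Insert 7: 7 bumps 8 from row 1; 8 appends to row 2. P = [[1, 2, 7, 9], [3, 4, 8], [5], [6]].

So P = [[1, 2, 7, 9], [3, 4, 8], [5], [6]].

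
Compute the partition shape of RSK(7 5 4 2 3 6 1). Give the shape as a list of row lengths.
Row-insert each entry into an empty tableau.

After inserting 7: P = [[7]].
After inserting 5: P = [[5], [7]].
After inserting 4: P = [[4], [5], [7]].
After inserting 2: P = [[2], [4], [5], [7]].
After inserting 3: P = [[2, 3], [4], [5], [7]].
After inserting 6: P = [[2, 3, 6], [4], [5], [7]].
After inserting 1: P = [[1, 3, 6], [2], [4], [5], [7]].

The final insertion tableau P = [[1, 3, 6], [2], [4], [5], [7]] has shape [3, 1, 1, 1, 1].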